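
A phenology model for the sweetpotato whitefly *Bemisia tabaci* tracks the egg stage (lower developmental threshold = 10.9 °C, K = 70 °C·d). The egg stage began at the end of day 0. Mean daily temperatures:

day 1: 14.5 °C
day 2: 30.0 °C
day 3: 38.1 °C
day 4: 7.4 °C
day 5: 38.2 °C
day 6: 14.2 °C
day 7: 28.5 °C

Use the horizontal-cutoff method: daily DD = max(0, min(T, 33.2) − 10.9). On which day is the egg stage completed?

day 6

Daily DD above 10.9 °C (capped at 22.3): 3.6, 19.1, 22.3, 0.0, 22.3, 3.3, 17.6.
Cumulative: 3.6, 22.7, 45.0, 45.0, 67.3, 70.6, 88.2.
The total first reaches 70 DD on day 6.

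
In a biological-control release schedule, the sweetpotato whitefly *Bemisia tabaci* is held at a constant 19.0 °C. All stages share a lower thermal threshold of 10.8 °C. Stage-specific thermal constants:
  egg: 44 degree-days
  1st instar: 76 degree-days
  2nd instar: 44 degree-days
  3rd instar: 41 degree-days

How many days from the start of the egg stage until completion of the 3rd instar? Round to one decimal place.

Daily accumulation at 19.0 °C = 19.0 − 10.8 = 8.2 DD/day.
Total K = 44 + 76 + 44 + 41 = 205 DD.
Total duration = 205 / 8.2 = 25.000 ≈ 25.0 days.

25.0 days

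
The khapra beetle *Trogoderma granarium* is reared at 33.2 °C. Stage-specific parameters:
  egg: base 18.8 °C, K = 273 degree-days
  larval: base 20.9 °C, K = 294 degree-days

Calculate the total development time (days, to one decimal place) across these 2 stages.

egg: 273 / (33.2 − 18.8) = 273 / 14.4 = 18.958 d.
larval: 294 / (33.2 − 20.9) = 294 / 12.3 = 23.902 d.
Sum = 42.861 ≈ 42.9 days.

42.9 days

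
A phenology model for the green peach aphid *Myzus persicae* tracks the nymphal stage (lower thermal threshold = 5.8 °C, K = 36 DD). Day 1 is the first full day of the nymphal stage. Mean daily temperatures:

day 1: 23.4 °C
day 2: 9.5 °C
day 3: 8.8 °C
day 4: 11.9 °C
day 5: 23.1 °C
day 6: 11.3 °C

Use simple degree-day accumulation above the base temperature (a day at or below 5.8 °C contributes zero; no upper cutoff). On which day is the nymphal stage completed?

Daily DD above 5.8 °C: 17.6, 3.7, 3.0, 6.1, 17.3, 5.5.
Cumulative: 17.6, 21.3, 24.3, 30.4, 47.7, 53.2.
The total first reaches 36 DD on day 5.

day 5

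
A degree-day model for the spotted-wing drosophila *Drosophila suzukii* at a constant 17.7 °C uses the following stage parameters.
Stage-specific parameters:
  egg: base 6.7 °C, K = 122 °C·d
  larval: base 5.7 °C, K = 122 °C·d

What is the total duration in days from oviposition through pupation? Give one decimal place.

egg: 122 / (17.7 − 6.7) = 122 / 11.0 = 11.091 d.
larval: 122 / (17.7 − 5.7) = 122 / 12.0 = 10.167 d.
Sum = 21.258 ≈ 21.3 days.

21.3 days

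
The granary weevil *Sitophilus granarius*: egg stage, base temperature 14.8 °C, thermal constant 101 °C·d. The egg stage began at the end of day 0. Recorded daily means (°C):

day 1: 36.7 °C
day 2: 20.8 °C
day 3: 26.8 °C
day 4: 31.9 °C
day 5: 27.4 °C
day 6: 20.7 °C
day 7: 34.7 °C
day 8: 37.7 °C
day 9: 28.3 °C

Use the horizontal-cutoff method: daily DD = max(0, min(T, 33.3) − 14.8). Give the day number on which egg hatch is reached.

Daily DD above 14.8 °C (capped at 18.5): 18.5, 6.0, 12.0, 17.1, 12.6, 5.9, 18.5, 18.5, 13.5.
Cumulative: 18.5, 24.5, 36.5, 53.6, 66.2, 72.1, 90.6, 109.1, 122.6.
The total first reaches 101 DD on day 8.

day 8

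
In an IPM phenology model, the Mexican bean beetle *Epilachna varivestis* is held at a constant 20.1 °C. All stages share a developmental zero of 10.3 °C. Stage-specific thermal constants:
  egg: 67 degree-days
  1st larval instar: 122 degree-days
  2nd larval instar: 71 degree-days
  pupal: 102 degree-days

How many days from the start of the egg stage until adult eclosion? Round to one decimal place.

Daily accumulation at 20.1 °C = 20.1 − 10.3 = 9.8 DD/day.
Total K = 67 + 122 + 71 + 102 = 362 DD.
Total duration = 362 / 9.8 = 36.939 ≈ 36.9 days.

36.9 days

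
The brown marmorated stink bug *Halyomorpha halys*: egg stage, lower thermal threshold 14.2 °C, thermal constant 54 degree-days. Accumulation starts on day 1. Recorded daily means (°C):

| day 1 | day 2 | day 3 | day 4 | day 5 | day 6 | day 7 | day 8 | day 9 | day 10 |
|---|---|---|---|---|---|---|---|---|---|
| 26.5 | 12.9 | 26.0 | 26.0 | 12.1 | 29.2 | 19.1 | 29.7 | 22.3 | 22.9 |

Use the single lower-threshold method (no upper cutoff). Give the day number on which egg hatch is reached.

day 7

Daily DD above 14.2 °C: 12.3, 0.0, 11.8, 11.8, 0.0, 15.0, 4.9, 15.5, 8.1, 8.7.
Cumulative: 12.3, 12.3, 24.1, 35.9, 35.9, 50.9, 55.8, 71.3, 79.4, 88.1.
The total first reaches 54 DD on day 7.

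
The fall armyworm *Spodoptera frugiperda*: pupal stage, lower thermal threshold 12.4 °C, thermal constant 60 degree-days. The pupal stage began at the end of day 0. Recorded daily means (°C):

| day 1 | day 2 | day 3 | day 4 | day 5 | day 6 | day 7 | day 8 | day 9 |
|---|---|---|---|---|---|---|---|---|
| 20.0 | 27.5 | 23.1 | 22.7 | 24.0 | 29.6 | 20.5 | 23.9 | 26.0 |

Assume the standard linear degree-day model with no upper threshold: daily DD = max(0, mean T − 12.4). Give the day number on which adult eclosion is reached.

day 6

Daily DD above 12.4 °C: 7.6, 15.1, 10.7, 10.3, 11.6, 17.2, 8.1, 11.5, 13.6.
Cumulative: 7.6, 22.7, 33.4, 43.7, 55.3, 72.5, 80.6, 92.1, 105.7.
The total first reaches 60 DD on day 6.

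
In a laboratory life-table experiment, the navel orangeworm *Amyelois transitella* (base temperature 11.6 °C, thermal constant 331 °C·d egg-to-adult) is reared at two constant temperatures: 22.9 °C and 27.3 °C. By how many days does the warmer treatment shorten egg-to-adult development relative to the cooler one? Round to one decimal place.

8.2 days

At 22.9 °C: 331 / (22.9 − 11.6) = 331 / 11.3 = 29.292 d.
At 27.3 °C: 331 / (27.3 − 11.6) = 331 / 15.7 = 21.083 d.
Difference = |29.292 − 21.083| = 8.209 ≈ 8.2 days.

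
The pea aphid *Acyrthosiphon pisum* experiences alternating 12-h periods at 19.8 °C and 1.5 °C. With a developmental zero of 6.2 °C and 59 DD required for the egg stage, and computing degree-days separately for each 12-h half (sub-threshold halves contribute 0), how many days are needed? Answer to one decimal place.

Day half: max(0, 19.8 − 6.2) × 0.5 = 13.6 × 0.5 = 6.80 DD.
Night half: max(0, 1.5 − 6.2) × 0.5 = 0.0 × 0.5 = 0.00 DD.
Per 24 h: 6.80 DD/day.
Duration = 59 / 6.80 = 8.676 ≈ 8.7 days.

8.7 days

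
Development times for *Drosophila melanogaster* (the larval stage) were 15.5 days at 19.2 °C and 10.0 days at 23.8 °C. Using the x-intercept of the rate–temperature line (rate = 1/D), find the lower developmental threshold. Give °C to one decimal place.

Equal thermal constants: D₁(T₁ − T_b) = D₂(T₂ − T_b).
15.5·(19.2 − T_b) = 10.0·(23.8 − T_b)
T_b = (15.5·19.2 − 10.0·23.8) / (15.5 − 10.0) = 59.60 / 5.5 = 10.836 °C ≈ 10.8 °C.

10.8 °C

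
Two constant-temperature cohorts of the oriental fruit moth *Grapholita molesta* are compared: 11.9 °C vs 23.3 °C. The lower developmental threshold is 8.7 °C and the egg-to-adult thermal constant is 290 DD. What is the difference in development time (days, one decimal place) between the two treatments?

70.8 days

At 11.9 °C: 290 / (11.9 − 8.7) = 290 / 3.2 = 90.625 d.
At 23.3 °C: 290 / (23.3 − 8.7) = 290 / 14.6 = 19.863 d.
Difference = |90.625 − 19.863| = 70.762 ≈ 70.8 days.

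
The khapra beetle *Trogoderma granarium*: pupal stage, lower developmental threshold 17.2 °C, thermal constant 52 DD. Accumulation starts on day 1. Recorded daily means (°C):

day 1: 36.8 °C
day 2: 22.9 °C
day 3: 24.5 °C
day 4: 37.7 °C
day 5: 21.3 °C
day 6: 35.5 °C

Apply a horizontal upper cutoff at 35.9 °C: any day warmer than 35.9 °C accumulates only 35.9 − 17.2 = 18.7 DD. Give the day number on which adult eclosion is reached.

day 5

Daily DD above 17.2 °C (capped at 18.7): 18.7, 5.7, 7.3, 18.7, 4.1, 18.3.
Cumulative: 18.7, 24.4, 31.7, 50.4, 54.5, 72.8.
The total first reaches 52 DD on day 5.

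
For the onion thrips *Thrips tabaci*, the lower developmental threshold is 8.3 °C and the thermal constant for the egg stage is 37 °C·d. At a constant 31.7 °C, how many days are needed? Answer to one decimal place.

Daily accumulation = 31.7 − 8.3 = 23.4 DD/day.
Duration = 37 / 23.4 = 1.581 ≈ 1.6 days.

1.6 days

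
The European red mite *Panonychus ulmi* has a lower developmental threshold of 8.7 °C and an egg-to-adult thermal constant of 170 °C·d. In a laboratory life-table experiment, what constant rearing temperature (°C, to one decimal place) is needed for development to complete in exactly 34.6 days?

13.6 °C

Required daily accumulation = 170 / 34.6 = 4.913 DD/day.
T = T_base + 4.913 = 8.7 + 4.913 = 13.613 ≈ 13.6 °C.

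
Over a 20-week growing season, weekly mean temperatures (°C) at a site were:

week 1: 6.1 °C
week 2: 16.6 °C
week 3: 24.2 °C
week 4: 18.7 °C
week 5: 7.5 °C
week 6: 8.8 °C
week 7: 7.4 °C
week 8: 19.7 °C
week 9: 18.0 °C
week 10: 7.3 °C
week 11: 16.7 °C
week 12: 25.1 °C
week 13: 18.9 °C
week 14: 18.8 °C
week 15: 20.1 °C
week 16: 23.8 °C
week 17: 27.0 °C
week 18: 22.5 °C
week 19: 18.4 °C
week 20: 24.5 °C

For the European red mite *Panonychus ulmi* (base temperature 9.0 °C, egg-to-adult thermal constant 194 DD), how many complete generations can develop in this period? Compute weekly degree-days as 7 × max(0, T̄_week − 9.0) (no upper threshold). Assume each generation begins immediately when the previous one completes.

Weekly DD (7 × max(0, T̄ − 9.0)): 0.0, 53.2, 106.4, 67.9, 0.0, 0.0, 0.0, 74.9, 63.0, 0.0, 53.9, 112.7, 69.3, 68.6, 77.7, 103.6, 126.0, 94.5, 65.8, 108.5.
Season total = 1246.0 DD.
Complete generations = ⌊1246.0 / 194⌋ = 6.

6 generations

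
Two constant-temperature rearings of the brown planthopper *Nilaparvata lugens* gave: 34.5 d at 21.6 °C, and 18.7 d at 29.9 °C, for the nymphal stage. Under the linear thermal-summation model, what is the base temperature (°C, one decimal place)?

11.8 °C

Under the model K = D·(T − T_b), so D₁·(T₁ − T_b) = D₂·(T₂ − T_b).
34.5·(21.6 − T_b) = 18.7·(29.9 − T_b)
T_b = (34.5·21.6 − 18.7·29.9) / (34.5 − 18.7) = 186.07 / 15.8 = 11.777 °C ≈ 11.8 °C.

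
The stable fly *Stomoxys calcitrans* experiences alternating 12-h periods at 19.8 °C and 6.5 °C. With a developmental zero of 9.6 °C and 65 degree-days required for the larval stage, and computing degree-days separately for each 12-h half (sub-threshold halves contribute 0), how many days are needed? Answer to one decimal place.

Day half: max(0, 19.8 − 9.6) × 0.5 = 10.2 × 0.5 = 5.10 DD.
Night half: max(0, 6.5 − 9.6) × 0.5 = 0.0 × 0.5 = 0.00 DD.
Per 24 h: 5.10 DD/day.
Duration = 65 / 5.10 = 12.745 ≈ 12.7 days.

12.7 days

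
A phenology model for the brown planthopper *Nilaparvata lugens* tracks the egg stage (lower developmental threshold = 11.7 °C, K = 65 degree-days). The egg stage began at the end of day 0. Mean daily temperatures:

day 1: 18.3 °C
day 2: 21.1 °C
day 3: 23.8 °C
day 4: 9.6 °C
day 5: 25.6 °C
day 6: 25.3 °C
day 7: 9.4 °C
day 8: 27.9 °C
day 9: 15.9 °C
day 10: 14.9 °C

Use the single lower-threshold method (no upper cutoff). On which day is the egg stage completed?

day 8

Daily DD above 11.7 °C: 6.6, 9.4, 12.1, 0.0, 13.9, 13.6, 0.0, 16.2, 4.2, 3.2.
Cumulative: 6.6, 16.0, 28.1, 28.1, 42.0, 55.6, 55.6, 71.8, 76.0, 79.2.
The total first reaches 65 DD on day 8.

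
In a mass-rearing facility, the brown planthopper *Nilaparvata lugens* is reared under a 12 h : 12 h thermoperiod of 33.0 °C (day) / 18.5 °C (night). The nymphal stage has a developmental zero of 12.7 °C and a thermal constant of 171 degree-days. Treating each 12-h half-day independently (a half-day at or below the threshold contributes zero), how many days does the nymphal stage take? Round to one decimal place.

Day half: max(0, 33.0 − 12.7) × 0.5 = 20.3 × 0.5 = 10.15 DD.
Night half: max(0, 18.5 − 12.7) × 0.5 = 5.8 × 0.5 = 2.90 DD.
Per 24 h: 13.05 DD/day.
Duration = 171 / 13.05 = 13.103 ≈ 13.1 days.

13.1 days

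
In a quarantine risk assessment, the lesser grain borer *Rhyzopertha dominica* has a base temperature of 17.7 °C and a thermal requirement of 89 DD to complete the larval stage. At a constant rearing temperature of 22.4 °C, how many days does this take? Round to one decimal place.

Daily accumulation = 22.4 − 17.7 = 4.7 DD/day.
Duration = 89 / 4.7 = 18.936 ≈ 18.9 days.

18.9 days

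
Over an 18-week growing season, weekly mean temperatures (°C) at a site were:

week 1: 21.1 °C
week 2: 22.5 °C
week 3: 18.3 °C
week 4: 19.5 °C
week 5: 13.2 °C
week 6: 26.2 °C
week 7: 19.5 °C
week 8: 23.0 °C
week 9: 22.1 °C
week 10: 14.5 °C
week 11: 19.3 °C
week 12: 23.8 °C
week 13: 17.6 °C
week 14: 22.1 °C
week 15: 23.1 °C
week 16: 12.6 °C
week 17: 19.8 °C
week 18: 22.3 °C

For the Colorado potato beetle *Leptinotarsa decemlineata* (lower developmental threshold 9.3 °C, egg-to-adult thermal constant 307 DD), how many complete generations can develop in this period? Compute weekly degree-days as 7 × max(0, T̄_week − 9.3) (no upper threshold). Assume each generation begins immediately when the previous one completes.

Weekly DD (7 × max(0, T̄ − 9.3)): 82.6, 92.4, 63.0, 71.4, 27.3, 118.3, 71.4, 95.9, 89.6, 36.4, 70.0, 101.5, 58.1, 89.6, 96.6, 23.1, 73.5, 91.0.
Season total = 1351.7 DD.
Complete generations = ⌊1351.7 / 307⌋ = 4.

4 generations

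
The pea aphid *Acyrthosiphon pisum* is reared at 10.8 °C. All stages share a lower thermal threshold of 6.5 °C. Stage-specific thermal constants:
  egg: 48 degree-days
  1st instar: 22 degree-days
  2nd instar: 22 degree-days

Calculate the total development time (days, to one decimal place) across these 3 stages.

Daily accumulation at 10.8 °C = 10.8 − 6.5 = 4.3 DD/day.
Total K = 48 + 22 + 22 = 92 DD.
Total duration = 92 / 4.3 = 21.395 ≈ 21.4 days.

21.4 days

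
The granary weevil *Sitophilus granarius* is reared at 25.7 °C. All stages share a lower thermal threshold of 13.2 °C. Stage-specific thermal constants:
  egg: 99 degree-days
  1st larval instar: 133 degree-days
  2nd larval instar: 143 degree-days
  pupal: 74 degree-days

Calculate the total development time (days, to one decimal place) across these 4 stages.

35.9 days

Daily accumulation at 25.7 °C = 25.7 − 13.2 = 12.5 DD/day.
Total K = 99 + 133 + 143 + 74 = 449 DD.
Total duration = 449 / 12.5 = 35.920 ≈ 35.9 days.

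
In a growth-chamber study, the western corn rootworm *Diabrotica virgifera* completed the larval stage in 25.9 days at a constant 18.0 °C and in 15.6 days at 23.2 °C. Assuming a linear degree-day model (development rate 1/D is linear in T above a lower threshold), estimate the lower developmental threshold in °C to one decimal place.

Linear rate model ⇒ the product D·(T − T_b) is constant across temperatures.
25.9·(18.0 − T_b) = 15.6·(23.2 − T_b)
T_b = (25.9·18.0 − 15.6·23.2) / (25.9 − 15.6) = 104.28 / 10.3 = 10.124 °C ≈ 10.1 °C.

10.1 °C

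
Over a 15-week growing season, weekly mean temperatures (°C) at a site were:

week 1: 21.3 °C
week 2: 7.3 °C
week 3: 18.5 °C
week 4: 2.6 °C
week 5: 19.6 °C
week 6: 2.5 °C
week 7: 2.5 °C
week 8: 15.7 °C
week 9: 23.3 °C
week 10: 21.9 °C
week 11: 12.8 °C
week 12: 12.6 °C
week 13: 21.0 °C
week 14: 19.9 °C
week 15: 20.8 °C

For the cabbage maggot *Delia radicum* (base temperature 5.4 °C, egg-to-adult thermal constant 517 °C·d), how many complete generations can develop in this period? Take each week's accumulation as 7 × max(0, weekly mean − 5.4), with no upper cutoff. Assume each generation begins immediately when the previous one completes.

2 generations

Weekly DD (7 × max(0, T̄ − 5.4)): 111.3, 13.3, 91.7, 0.0, 99.4, 0.0, 0.0, 72.1, 125.3, 115.5, 51.8, 50.4, 109.2, 101.5, 107.8.
Season total = 1049.3 DD.
Complete generations = ⌊1049.3 / 517⌋ = 2.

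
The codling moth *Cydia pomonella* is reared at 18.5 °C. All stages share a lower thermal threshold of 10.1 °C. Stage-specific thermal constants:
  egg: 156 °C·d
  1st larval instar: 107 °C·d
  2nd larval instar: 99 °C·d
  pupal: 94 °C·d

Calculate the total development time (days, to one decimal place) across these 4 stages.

54.3 days

Daily accumulation at 18.5 °C = 18.5 − 10.1 = 8.4 DD/day.
Total K = 156 + 107 + 99 + 94 = 456 DD.
Total duration = 456 / 8.4 = 54.286 ≈ 54.3 days.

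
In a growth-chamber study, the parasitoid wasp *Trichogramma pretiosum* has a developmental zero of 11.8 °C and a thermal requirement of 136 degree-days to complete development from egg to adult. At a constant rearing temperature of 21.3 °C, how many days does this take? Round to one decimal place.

14.3 days

Daily accumulation = 21.3 − 11.8 = 9.5 DD/day.
Duration = 136 / 9.5 = 14.316 ≈ 14.3 days.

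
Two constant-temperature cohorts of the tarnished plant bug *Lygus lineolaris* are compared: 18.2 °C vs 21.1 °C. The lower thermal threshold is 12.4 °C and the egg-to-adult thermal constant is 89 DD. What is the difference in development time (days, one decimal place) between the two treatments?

5.1 days

At 18.2 °C: 89 / (18.2 − 12.4) = 89 / 5.8 = 15.345 d.
At 21.1 °C: 89 / (21.1 − 12.4) = 89 / 8.7 = 10.230 d.
Difference = |15.345 − 10.230| = 5.115 ≈ 5.1 days.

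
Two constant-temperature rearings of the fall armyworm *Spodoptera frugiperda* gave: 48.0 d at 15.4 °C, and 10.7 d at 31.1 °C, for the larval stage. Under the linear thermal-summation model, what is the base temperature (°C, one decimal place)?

10.9 °C

Linear rate model ⇒ the product D·(T − T_b) is constant across temperatures.
48.0·(15.4 − T_b) = 10.7·(31.1 − T_b)
T_b = (48.0·15.4 − 10.7·31.1) / (48.0 − 10.7) = 406.43 / 37.3 = 10.896 °C ≈ 10.9 °C.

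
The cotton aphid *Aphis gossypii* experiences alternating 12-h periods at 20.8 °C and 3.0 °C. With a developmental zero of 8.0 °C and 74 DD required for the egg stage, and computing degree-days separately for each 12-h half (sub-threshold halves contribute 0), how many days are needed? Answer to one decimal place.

Day half: max(0, 20.8 − 8.0) × 0.5 = 12.8 × 0.5 = 6.40 DD.
Night half: max(0, 3.0 − 8.0) × 0.5 = 0.0 × 0.5 = 0.00 DD.
Per 24 h: 6.40 DD/day.
Duration = 74 / 6.40 = 11.562 ≈ 11.6 days.

11.6 days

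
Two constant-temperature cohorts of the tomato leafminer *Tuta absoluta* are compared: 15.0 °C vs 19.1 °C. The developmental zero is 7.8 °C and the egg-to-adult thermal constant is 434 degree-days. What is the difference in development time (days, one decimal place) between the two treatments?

21.9 days

At 15.0 °C: 434 / (15.0 − 7.8) = 434 / 7.2 = 60.278 d.
At 19.1 °C: 434 / (19.1 − 7.8) = 434 / 11.3 = 38.407 d.
Difference = |60.278 − 38.407| = 21.871 ≈ 21.9 days.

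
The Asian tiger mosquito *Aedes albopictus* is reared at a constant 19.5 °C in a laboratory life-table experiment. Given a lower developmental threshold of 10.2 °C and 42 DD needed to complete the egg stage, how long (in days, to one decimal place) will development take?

Daily accumulation = 19.5 − 10.2 = 9.3 DD/day.
Duration = 42 / 9.3 = 4.516 ≈ 4.5 days.

4.5 days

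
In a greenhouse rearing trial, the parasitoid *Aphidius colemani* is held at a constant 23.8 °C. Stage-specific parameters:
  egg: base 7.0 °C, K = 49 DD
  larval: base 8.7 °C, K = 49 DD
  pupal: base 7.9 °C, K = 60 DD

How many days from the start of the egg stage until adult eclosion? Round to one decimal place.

egg: 49 / (23.8 − 7.0) = 49 / 16.8 = 2.917 d.
larval: 49 / (23.8 − 8.7) = 49 / 15.1 = 3.245 d.
pupal: 60 / (23.8 − 7.9) = 60 / 15.9 = 3.774 d.
Sum = 9.935 ≈ 9.9 days.

9.9 days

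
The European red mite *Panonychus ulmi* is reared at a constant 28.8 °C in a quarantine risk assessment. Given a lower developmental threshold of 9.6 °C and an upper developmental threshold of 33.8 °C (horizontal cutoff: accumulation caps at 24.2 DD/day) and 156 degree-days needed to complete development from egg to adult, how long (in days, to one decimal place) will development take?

8.1 days

Daily accumulation = 28.8 − 9.6 = 19.2 DD/day.
Duration = 156 / 19.2 = 8.125 ≈ 8.1 days.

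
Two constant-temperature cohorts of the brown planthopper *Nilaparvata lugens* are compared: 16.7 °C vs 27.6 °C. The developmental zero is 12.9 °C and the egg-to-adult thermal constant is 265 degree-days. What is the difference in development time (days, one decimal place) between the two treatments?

At 16.7 °C: 265 / (16.7 − 12.9) = 265 / 3.8 = 69.737 d.
At 27.6 °C: 265 / (27.6 − 12.9) = 265 / 14.7 = 18.027 d.
Difference = |69.737 − 18.027| = 51.710 ≈ 51.7 days.

51.7 days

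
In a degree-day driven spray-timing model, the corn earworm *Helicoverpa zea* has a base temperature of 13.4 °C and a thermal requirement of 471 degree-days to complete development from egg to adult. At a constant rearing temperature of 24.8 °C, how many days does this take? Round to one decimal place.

Daily accumulation = 24.8 − 13.4 = 11.4 DD/day.
Duration = 471 / 11.4 = 41.316 ≈ 41.3 days.

41.3 days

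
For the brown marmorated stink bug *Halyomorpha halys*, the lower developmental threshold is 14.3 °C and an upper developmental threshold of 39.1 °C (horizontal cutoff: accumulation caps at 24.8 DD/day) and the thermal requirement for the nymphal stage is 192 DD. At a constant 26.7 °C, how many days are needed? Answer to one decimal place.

15.5 days

Daily accumulation = 26.7 − 14.3 = 12.4 DD/day.
Duration = 192 / 12.4 = 15.484 ≈ 15.5 days.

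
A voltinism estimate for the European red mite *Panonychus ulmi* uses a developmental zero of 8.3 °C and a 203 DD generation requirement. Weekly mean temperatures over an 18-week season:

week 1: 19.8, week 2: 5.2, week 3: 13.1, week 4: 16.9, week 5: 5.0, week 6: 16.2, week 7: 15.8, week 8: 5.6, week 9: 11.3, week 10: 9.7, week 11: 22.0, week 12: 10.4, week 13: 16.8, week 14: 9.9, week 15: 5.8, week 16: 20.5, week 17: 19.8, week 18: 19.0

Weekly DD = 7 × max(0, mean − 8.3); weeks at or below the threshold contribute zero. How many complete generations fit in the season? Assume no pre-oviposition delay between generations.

Weekly DD (7 × max(0, T̄ − 8.3)): 80.5, 0.0, 33.6, 60.2, 0.0, 55.3, 52.5, 0.0, 21.0, 9.8, 95.9, 14.7, 59.5, 11.2, 0.0, 85.4, 80.5, 74.9.
Season total = 735.0 DD.
Complete generations = ⌊735.0 / 203⌋ = 3.

3 generations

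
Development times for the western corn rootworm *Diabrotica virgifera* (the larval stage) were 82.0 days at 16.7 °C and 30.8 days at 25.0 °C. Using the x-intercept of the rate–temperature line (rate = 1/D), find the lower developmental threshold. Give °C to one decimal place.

Linear rate model ⇒ the product D·(T − T_b) is constant across temperatures.
82.0·(16.7 − T_b) = 30.8·(25.0 − T_b)
T_b = (82.0·16.7 − 30.8·25.0) / (82.0 − 30.8) = 599.40 / 51.2 = 11.707 °C ≈ 11.7 °C.

11.7 °C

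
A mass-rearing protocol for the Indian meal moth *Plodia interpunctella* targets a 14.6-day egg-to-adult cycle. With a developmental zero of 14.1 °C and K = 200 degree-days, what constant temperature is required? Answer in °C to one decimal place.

27.8 °C

Required daily accumulation = 200 / 14.6 = 13.699 DD/day.
T = T_base + 13.699 = 14.1 + 13.699 = 27.799 ≈ 27.8 °C.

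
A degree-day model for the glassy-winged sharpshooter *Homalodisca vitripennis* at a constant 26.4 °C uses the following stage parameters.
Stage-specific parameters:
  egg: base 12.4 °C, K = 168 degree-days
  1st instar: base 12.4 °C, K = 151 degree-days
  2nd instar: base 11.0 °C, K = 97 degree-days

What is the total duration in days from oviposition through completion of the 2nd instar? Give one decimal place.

egg: 168 / (26.4 − 12.4) = 168 / 14.0 = 12.000 d.
1st instar: 151 / (26.4 − 12.4) = 151 / 14.0 = 10.786 d.
2nd instar: 97 / (26.4 − 11.0) = 97 / 15.4 = 6.299 d.
Sum = 29.084 ≈ 29.1 days.

29.1 days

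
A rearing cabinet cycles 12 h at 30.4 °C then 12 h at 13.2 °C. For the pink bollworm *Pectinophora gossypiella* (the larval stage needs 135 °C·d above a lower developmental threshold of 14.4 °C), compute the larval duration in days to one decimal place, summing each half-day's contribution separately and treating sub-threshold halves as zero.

16.9 days

Day half: max(0, 30.4 − 14.4) × 0.5 = 16.0 × 0.5 = 8.00 DD.
Night half: max(0, 13.2 − 14.4) × 0.5 = 0.0 × 0.5 = 0.00 DD.
Per 24 h: 8.00 DD/day.
Duration = 135 / 8.00 = 16.875 ≈ 16.9 days.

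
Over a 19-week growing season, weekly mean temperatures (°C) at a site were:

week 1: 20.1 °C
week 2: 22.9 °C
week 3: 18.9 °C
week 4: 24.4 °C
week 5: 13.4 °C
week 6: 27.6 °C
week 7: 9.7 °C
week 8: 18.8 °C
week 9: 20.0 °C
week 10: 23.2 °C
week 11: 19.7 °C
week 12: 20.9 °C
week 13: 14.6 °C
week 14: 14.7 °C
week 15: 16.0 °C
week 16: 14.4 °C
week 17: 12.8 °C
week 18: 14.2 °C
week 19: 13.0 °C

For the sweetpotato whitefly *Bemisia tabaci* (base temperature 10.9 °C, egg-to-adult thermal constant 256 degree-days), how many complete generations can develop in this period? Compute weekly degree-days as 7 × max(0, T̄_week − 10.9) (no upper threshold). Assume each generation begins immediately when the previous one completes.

Weekly DD (7 × max(0, T̄ − 10.9)): 64.4, 84.0, 56.0, 94.5, 17.5, 116.9, 0.0, 55.3, 63.7, 86.1, 61.6, 70.0, 25.9, 26.6, 35.7, 24.5, 13.3, 23.1, 14.7.
Season total = 933.8 DD.
Complete generations = ⌊933.8 / 256⌋ = 3.

3 generations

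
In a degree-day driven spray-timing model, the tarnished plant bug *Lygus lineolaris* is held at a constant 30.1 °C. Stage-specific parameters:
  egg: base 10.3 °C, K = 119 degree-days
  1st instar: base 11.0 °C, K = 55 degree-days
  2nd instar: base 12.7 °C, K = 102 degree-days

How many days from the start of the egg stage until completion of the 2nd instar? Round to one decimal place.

14.8 days

egg: 119 / (30.1 − 10.3) = 119 / 19.8 = 6.010 d.
1st instar: 55 / (30.1 − 11.0) = 55 / 19.1 = 2.880 d.
2nd instar: 102 / (30.1 − 12.7) = 102 / 17.4 = 5.862 d.
Sum = 14.752 ≈ 14.8 days.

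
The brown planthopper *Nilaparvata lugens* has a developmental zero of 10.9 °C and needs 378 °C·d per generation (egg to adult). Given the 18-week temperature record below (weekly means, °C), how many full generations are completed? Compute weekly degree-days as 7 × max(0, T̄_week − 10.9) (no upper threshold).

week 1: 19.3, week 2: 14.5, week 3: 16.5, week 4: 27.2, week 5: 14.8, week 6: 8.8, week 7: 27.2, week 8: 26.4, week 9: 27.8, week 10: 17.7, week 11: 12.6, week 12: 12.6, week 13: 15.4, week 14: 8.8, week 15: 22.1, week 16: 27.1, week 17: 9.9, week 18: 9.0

Weekly DD (7 × max(0, T̄ − 10.9)): 58.8, 25.2, 39.2, 114.1, 27.3, 0.0, 114.1, 108.5, 118.3, 47.6, 11.9, 11.9, 31.5, 0.0, 78.4, 113.4, 0.0, 0.0.
Season total = 900.2 DD.
Complete generations = ⌊900.2 / 378⌋ = 2.

2 generations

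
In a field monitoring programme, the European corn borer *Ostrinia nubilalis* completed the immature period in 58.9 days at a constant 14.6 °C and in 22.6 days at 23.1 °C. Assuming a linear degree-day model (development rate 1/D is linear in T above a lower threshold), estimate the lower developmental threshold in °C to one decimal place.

Under the model K = D·(T − T_b), so D₁·(T₁ − T_b) = D₂·(T₂ − T_b).
58.9·(14.6 − T_b) = 22.6·(23.1 − T_b)
T_b = (58.9·14.6 − 22.6·23.1) / (58.9 − 22.6) = 337.88 / 36.3 = 9.308 °C ≈ 9.3 °C.

9.3 °C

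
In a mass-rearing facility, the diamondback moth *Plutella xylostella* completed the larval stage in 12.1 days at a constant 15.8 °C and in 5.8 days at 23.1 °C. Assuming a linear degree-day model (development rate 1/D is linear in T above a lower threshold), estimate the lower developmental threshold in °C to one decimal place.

Linear rate model ⇒ the product D·(T − T_b) is constant across temperatures.
12.1·(15.8 − T_b) = 5.8·(23.1 − T_b)
T_b = (12.1·15.8 − 5.8·23.1) / (12.1 − 5.8) = 57.20 / 6.3 = 9.079 °C ≈ 9.1 °C.

9.1 °C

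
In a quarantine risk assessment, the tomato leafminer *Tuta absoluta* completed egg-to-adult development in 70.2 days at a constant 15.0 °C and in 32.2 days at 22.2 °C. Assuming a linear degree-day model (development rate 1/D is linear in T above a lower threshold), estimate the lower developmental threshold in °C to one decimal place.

8.9 °C

Under the model K = D·(T − T_b), so D₁·(T₁ − T_b) = D₂·(T₂ − T_b).
70.2·(15.0 − T_b) = 32.2·(22.2 − T_b)
T_b = (70.2·15.0 − 32.2·22.2) / (70.2 − 32.2) = 338.16 / 38.0 = 8.899 °C ≈ 8.9 °C.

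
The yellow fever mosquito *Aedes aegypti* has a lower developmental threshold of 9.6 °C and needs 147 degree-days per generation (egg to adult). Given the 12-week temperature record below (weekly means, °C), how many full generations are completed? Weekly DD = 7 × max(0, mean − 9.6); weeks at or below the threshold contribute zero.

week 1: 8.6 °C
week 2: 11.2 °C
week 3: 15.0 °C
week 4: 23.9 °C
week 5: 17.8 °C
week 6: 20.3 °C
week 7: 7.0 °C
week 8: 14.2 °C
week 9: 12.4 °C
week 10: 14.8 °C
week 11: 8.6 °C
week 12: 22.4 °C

Weekly DD (7 × max(0, T̄ − 9.6)): 0.0, 11.2, 37.8, 100.1, 57.4, 74.9, 0.0, 32.2, 19.6, 36.4, 0.0, 89.6.
Season total = 459.2 DD.
Complete generations = ⌊459.2 / 147⌋ = 3.

3 generations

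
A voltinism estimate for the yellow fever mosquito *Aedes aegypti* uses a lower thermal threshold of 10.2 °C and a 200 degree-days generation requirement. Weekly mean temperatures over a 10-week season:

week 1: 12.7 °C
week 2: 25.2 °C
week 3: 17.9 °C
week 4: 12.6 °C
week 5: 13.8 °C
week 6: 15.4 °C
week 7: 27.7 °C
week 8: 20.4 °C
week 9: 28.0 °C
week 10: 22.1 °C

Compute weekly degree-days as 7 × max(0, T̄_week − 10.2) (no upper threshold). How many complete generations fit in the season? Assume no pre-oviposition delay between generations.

Weekly DD (7 × max(0, T̄ − 10.2)): 17.5, 105.0, 53.9, 16.8, 25.2, 36.4, 122.5, 71.4, 124.6, 83.3.
Season total = 656.6 DD.
Complete generations = ⌊656.6 / 200⌋ = 3.

3 generations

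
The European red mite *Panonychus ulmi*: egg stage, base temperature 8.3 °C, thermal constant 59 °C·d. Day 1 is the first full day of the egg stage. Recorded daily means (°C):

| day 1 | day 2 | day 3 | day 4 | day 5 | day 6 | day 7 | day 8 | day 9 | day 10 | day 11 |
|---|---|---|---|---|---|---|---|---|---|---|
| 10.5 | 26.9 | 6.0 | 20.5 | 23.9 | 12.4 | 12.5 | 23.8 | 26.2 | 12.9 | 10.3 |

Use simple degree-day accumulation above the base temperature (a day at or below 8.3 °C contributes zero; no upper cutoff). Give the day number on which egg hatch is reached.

day 8

Daily DD above 8.3 °C: 2.2, 18.6, 0.0, 12.2, 15.6, 4.1, 4.2, 15.5, 17.9, 4.6, 2.0.
Cumulative: 2.2, 20.8, 20.8, 33.0, 48.6, 52.7, 56.9, 72.4, 90.3, 94.9, 96.9.
The total first reaches 59 DD on day 8.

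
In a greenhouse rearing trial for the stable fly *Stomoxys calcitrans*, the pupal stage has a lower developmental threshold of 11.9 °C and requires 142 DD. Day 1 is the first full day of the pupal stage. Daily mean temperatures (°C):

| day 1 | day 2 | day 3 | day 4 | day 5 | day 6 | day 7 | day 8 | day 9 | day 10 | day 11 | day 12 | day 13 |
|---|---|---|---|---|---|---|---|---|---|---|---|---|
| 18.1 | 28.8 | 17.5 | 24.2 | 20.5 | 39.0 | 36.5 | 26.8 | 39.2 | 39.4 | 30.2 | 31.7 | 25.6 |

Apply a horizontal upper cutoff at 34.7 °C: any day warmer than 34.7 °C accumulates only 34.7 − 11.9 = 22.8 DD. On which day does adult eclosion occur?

Daily DD above 11.9 °C (capped at 22.8): 6.2, 16.9, 5.6, 12.3, 8.6, 22.8, 22.8, 14.9, 22.8, 22.8, 18.3, 19.8, 13.7.
Cumulative: 6.2, 23.1, 28.7, 41.0, 49.6, 72.4, 95.2, 110.1, 132.9, 155.7, 174.0, 193.8, 207.5.
The total first reaches 142 DD on day 10.

day 10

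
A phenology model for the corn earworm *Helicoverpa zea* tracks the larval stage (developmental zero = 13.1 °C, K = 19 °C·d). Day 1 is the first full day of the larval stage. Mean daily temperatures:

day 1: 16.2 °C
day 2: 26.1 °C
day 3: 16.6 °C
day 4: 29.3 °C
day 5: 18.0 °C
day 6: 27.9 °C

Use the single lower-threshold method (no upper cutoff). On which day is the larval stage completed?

day 3

Daily DD above 13.1 °C: 3.1, 13.0, 3.5, 16.2, 4.9, 14.8.
Cumulative: 3.1, 16.1, 19.6, 35.8, 40.7, 55.5.
The total first reaches 19 DD on day 3.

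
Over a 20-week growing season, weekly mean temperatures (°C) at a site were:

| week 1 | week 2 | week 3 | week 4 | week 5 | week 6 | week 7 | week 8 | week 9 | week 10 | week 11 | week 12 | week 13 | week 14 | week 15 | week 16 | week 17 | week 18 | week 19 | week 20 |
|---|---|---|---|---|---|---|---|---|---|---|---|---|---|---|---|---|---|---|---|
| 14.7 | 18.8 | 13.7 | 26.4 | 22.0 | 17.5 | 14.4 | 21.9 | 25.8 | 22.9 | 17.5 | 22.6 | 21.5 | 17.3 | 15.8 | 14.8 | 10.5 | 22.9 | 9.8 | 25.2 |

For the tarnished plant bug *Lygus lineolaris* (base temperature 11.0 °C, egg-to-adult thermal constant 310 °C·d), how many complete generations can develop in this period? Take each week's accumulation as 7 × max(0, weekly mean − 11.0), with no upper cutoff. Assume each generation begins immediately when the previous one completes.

3 generations

Weekly DD (7 × max(0, T̄ − 11.0)): 25.9, 54.6, 18.9, 107.8, 77.0, 45.5, 23.8, 76.3, 103.6, 83.3, 45.5, 81.2, 73.5, 44.1, 33.6, 26.6, 0.0, 83.3, 0.0, 99.4.
Season total = 1103.9 DD.
Complete generations = ⌊1103.9 / 310⌋ = 3.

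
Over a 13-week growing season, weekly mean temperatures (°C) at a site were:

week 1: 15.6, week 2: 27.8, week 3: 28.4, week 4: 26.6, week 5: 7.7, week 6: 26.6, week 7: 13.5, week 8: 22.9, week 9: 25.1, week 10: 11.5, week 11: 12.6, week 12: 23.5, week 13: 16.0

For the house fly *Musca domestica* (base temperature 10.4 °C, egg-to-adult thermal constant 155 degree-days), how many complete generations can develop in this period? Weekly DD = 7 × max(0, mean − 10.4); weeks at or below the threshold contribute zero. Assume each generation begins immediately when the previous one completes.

5 generations

Weekly DD (7 × max(0, T̄ − 10.4)): 36.4, 121.8, 126.0, 113.4, 0.0, 113.4, 21.7, 87.5, 102.9, 7.7, 15.4, 91.7, 39.2.
Season total = 877.1 DD.
Complete generations = ⌊877.1 / 155⌋ = 5.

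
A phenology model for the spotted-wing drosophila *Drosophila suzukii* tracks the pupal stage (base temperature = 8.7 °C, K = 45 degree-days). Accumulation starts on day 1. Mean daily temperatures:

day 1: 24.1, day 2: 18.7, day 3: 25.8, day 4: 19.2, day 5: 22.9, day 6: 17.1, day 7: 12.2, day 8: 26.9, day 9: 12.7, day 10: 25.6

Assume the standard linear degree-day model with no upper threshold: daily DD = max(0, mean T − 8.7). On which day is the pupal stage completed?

Daily DD above 8.7 °C: 15.4, 10.0, 17.1, 10.5, 14.2, 8.4, 3.5, 18.2, 4.0, 16.9.
Cumulative: 15.4, 25.4, 42.5, 53.0, 67.2, 75.6, 79.1, 97.3, 101.3, 118.2.
The total first reaches 45 DD on day 4.

day 4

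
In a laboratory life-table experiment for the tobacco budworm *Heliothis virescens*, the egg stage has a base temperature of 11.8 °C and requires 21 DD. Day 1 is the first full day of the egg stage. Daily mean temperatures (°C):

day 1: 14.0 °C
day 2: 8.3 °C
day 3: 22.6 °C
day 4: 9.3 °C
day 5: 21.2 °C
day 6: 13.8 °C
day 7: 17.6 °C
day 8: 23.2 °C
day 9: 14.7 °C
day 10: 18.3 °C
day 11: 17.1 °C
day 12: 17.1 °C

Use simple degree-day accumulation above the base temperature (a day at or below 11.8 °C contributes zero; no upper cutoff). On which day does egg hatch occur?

Daily DD above 11.8 °C: 2.2, 0.0, 10.8, 0.0, 9.4, 2.0, 5.8, 11.4, 2.9, 6.5, 5.3, 5.3.
Cumulative: 2.2, 2.2, 13.0, 13.0, 22.4, 24.4, 30.2, 41.6, 44.5, 51.0, 56.3, 61.6.
The total first reaches 21 DD on day 5.

day 5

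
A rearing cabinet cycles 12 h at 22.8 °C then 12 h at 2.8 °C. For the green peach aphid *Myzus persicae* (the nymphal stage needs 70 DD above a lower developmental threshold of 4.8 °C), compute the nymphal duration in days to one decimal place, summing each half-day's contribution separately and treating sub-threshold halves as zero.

7.8 days

Day half: max(0, 22.8 − 4.8) × 0.5 = 18.0 × 0.5 = 9.00 DD.
Night half: max(0, 2.8 − 4.8) × 0.5 = 0.0 × 0.5 = 0.00 DD.
Per 24 h: 9.00 DD/day.
Duration = 70 / 9.00 = 7.778 ≈ 7.8 days.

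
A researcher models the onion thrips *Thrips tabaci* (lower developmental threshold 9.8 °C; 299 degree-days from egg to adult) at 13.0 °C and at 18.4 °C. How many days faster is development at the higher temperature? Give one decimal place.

At 13.0 °C: 299 / (13.0 − 9.8) = 299 / 3.2 = 93.438 d.
At 18.4 °C: 299 / (18.4 − 9.8) = 299 / 8.6 = 34.767 d.
Difference = |93.438 − 34.767| = 58.670 ≈ 58.7 days.

58.7 days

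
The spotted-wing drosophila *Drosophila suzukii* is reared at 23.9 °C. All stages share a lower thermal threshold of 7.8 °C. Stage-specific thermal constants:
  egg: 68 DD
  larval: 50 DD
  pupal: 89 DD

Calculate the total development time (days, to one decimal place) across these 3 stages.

Daily accumulation at 23.9 °C = 23.9 − 7.8 = 16.1 DD/day.
Total K = 68 + 50 + 89 = 207 DD.
Total duration = 207 / 16.1 = 12.857 ≈ 12.9 days.

12.9 days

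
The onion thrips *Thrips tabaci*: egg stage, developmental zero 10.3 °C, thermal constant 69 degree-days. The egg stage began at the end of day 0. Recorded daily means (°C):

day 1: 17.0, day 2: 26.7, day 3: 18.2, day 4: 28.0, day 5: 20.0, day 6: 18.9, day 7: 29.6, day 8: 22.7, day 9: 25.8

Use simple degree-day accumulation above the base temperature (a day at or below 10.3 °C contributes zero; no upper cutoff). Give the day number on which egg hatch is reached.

day 7

Daily DD above 10.3 °C: 6.7, 16.4, 7.9, 17.7, 9.7, 8.6, 19.3, 12.4, 15.5.
Cumulative: 6.7, 23.1, 31.0, 48.7, 58.4, 67.0, 86.3, 98.7, 114.2.
The total first reaches 69 DD on day 7.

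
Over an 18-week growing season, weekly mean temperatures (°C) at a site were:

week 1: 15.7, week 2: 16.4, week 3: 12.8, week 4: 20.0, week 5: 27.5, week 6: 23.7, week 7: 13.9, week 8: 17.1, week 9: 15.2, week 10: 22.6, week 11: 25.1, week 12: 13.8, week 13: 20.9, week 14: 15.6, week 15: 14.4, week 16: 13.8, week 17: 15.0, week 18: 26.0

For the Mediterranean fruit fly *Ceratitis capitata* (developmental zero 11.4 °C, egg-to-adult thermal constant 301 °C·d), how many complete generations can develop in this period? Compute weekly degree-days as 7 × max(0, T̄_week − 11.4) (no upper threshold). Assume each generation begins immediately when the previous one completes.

Weekly DD (7 × max(0, T̄ − 11.4)): 30.1, 35.0, 9.8, 60.2, 112.7, 86.1, 17.5, 39.9, 26.6, 78.4, 95.9, 16.8, 66.5, 29.4, 21.0, 16.8, 25.2, 102.2.
Season total = 870.1 DD.
Complete generations = ⌊870.1 / 301⌋ = 2.

2 generations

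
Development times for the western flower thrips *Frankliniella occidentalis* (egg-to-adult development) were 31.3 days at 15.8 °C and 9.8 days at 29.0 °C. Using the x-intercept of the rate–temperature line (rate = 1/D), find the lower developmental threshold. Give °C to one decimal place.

Under the model K = D·(T − T_b), so D₁·(T₁ − T_b) = D₂·(T₂ − T_b).
31.3·(15.8 − T_b) = 9.8·(29.0 − T_b)
T_b = (31.3·15.8 − 9.8·29.0) / (31.3 − 9.8) = 210.34 / 21.5 = 9.783 °C ≈ 9.8 °C.

9.8 °C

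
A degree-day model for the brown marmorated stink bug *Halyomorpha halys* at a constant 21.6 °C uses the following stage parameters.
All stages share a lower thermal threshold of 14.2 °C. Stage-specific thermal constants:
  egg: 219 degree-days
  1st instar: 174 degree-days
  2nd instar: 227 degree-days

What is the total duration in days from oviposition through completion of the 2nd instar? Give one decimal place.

83.8 days

Daily accumulation at 21.6 °C = 21.6 − 14.2 = 7.4 DD/day.
Total K = 219 + 174 + 227 = 620 DD.
Total duration = 620 / 7.4 = 83.784 ≈ 83.8 days.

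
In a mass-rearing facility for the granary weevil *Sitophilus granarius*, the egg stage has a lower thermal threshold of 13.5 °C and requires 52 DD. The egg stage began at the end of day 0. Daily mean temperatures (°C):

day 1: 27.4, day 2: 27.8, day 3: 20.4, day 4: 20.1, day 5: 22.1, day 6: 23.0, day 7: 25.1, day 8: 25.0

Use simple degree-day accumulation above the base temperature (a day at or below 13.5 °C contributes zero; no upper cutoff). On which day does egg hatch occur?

day 6

Daily DD above 13.5 °C: 13.9, 14.3, 6.9, 6.6, 8.6, 9.5, 11.6, 11.5.
Cumulative: 13.9, 28.2, 35.1, 41.7, 50.3, 59.8, 71.4, 82.9.
The total first reaches 52 DD on day 6.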